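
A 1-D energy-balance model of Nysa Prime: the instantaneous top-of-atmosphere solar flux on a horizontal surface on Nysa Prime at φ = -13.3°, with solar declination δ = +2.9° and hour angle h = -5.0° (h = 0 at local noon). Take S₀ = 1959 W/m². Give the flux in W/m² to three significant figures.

1.87e+03 W/m²

cos θ_z = sin φ sin δ + cos φ cos δ cos h = -0.011639 + 0.968234 = 0.956595.
Flux = S₀ · cos θ_z = 1959 × 0.956595 = 1874 W/m².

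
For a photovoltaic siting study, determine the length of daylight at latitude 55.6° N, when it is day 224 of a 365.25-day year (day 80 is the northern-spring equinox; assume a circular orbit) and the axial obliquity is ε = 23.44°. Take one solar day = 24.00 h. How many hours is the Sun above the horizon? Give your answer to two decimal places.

Solar longitude: L_s = 360° × (224 − 80)/365.25 = 141.930°.
sin δ = sin 23.44° × sin 141.930° = 0.24528, so δ = +14.199°.
cos h₀ = −tan ϕ · tan δ = −tan(+55.6°) × tan(+14.199°) = -0.3695, so h₀ = 1.9493 rad = 111.69°.
Daylight = 2h₀/(2π) × 24.00 h = (1.9493/π) × 24.00 = 14.89 h.

14.89 h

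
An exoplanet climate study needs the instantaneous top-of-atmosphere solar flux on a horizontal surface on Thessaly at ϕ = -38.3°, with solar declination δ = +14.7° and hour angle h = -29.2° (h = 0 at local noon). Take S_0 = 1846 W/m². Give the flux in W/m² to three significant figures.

933 W/m²

cos θ_z = sin ϕ sin δ + cos ϕ cos δ cos h = -0.157274 + 0.662625 = 0.505351.
Flux = S_0 · cos θ_z = 1846 × 0.505351 = 932.9 W/m².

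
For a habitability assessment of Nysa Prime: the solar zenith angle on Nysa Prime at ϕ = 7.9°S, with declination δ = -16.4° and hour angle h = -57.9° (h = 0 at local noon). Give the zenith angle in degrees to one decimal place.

θ_z = 57.1°

cos θ_z = sin ϕ sin δ + cos ϕ cos δ cos h = 0.038806 + 0.504940 = 0.543746.
θ_z = arccos(0.543746) = 57.1°.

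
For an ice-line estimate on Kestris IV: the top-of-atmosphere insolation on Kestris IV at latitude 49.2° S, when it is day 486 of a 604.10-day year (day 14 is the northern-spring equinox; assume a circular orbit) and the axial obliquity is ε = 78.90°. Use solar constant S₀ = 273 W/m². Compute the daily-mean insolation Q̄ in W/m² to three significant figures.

Q̄ ≈ 199 W/m²

Solar longitude: λ_s = 360° × (486 − 14)/604.10 = 281.278°.
sin δ = sin 78.90° × sin 281.278° = -0.96234, so δ = -74.227°.
cos H₀ = −tan(-49.2°) tan(-74.227°) = -4.1013 ≤ −1 ⇒ polar day, H₀ = π.
Bracket: H₀ sin φ sin δ + cos φ cos δ sin H₀ = 3.1416×-0.75700×-0.96234 + 0.65342×0.27183×0.00000 = 2.288629 + 0.000000 = 2.288629.
Q̄ = (S₀/π) × [bracket] = (273/π) × 2.288629 = 198.9 W/m².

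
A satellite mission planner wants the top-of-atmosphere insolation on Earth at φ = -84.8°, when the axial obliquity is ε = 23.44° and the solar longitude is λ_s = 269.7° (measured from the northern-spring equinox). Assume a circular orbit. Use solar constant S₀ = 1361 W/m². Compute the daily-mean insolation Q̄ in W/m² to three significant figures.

Solar declination: sin δ = sin ε · sin λ_s = sin 23.44° × sin 269.7° = -0.39778, so δ = -23.440°.
cos H₀ = −tan(-84.8°) tan(-23.440°) = -4.7640 ≤ −1 ⇒ polar day, H₀ = π.
Bracket: H₀ sin φ sin δ + cos φ cos δ sin H₀ = 3.1416×-0.99588×-0.39778 + 0.09063×0.91748×0.00000 = 1.244517 + 0.000000 = 1.244517.
Q̄ = (S₀/π) × [bracket] = (1361/π) × 1.244517 = 539.1 W/m².

Q̄ ≈ 539 W/m²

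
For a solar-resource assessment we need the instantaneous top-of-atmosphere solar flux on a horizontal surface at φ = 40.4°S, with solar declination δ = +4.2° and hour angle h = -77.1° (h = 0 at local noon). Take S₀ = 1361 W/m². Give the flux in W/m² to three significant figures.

166 W/m²

cos θ_z = sin φ sin δ + cos φ cos δ cos h = -0.047467 + 0.169557 = 0.122090.
Flux = S₀ · cos θ_z = 1361 × 0.122090 = 166.2 W/m².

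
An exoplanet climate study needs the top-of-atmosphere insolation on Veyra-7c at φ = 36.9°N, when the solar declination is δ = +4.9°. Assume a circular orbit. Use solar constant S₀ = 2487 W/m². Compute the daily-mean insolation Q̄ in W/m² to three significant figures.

cos H₀ = −tan(+36.9°) tan(+4.900°) = -0.0644, H₀ = 1.6352 rad.
Bracket: H₀ sin φ sin δ + cos φ cos δ sin H₀ = 1.6352×0.60042×0.08542 + 0.79968×0.99635×0.99793 = 0.083866 + 0.795112 = 0.878978.
Q̄ = (S₀/π) × [bracket] = (2487/π) × 0.878978 = 695.8 W/m².

Q̄ ≈ 696 W/m²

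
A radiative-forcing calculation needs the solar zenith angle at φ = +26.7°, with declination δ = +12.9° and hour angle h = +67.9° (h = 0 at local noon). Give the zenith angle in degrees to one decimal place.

cos θ_z = sin φ sin δ + cos φ cos δ cos h = 0.100311 + 0.327625 = 0.427936.
θ_z = arccos(0.427936) = 64.7°.

θ_z = 64.7°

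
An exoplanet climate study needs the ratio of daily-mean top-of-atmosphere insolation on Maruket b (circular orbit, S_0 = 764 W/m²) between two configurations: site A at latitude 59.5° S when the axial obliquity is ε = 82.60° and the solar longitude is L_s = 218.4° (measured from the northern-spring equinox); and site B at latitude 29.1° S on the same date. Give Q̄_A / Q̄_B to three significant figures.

Q̄_A / Q̄_B ≈ 1.36

— Configuration A (ϕ=-59.5°):
Solar declination: sin δ = sin ε · sin L_s = sin 82.60° × sin 218.4° = -0.61597, so δ = -38.023°.
cos h₀ = −tan(-59.5°) tan(-38.023°) = -1.3274 ≤ −1 ⇒ polar day, h₀ = π.
Bracket: h₀ sin ϕ sin δ + cos ϕ cos δ sin h₀ = 3.1416×-0.86163×-0.61597 + 0.50754×0.78777×0.00000 = 1.667367 + 0.000000 = 1.667367.
Q̄ = (S_0/π) × [bracket] = (764/π) × 1.667367 = 405.48 W/m².
— Configuration B (ϕ=-29.1°):
cos h₀ = −tan(-29.1°) tan(-38.023°) = -0.4352, h₀ = 2.0211 rad.
Bracket: h₀ sin ϕ sin δ + cos ϕ cos δ sin h₀ = 2.0211×-0.48634×-0.61597 + 0.87377×0.78777×0.90033 = 0.605463 + 0.619724 = 1.225187.
Q̄ = (S_0/π) × [bracket] = (764/π) × 1.225187 = 297.95 W/m².
Ratio Q̄_A / Q̄_B = 405.48 / 297.95 = 1.361.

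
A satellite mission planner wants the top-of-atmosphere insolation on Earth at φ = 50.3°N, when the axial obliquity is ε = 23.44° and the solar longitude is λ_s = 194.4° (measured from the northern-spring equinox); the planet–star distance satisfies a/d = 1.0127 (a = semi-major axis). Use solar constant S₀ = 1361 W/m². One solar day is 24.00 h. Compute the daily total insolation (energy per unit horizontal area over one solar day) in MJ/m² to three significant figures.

Solar declination: sin δ = sin ε · sin λ_s = sin 23.44° × sin 194.4° = -0.09893, so δ = -5.677°.
cos H₀ = −tan(+50.3°) tan(-5.677°) = 0.1197, H₀ = 1.4508 rad.
Bracket: H₀ sin φ sin δ + cos φ cos δ sin H₀ = 1.4508×0.76940×-0.09893 + 0.63877×0.99509×0.99280 = -0.110430 + 0.631057 = 0.520627.
Inverse-square distance factor (a/d)² = 1.0127² = 1.025561.
Q̄ = (S₀/π) × 1.025561 × [bracket] = (1361/π) × 1.025561 × 0.520627 = 231.31 W/m².
Daily total = Q̄ × 24.00 h × 3600 s/h = 231.31 × 24.00 × 3600 / 10⁶ = 19.99 MJ/m².

20.0 MJ/m²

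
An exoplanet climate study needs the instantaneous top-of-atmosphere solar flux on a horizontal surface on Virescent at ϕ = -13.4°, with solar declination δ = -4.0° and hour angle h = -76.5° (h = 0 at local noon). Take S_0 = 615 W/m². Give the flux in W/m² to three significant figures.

149 W/m²

cos θ_z = sin ϕ sin δ + cos ϕ cos δ cos h = 0.016166 + 0.226537 = 0.242703.
Flux = S_0 · cos θ_z = 615 × 0.242703 = 149.3 W/m².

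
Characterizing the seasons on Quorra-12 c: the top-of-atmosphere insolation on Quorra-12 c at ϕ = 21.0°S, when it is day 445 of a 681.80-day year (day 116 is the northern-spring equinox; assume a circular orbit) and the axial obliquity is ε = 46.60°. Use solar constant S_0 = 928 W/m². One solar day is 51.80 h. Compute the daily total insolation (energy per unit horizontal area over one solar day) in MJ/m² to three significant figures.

48.8 MJ/m²

Solar longitude: L_s = 360° × (445 − 116)/681.80 = 173.717°.
sin δ = sin 46.60° × sin 173.717° = 0.07952, so δ = +4.561°.
cos h₀ = −tan(-21.0°) tan(+4.561°) = 0.0306, h₀ = 1.5402 rad.
Bracket: h₀ sin ϕ sin δ + cos ϕ cos δ sin h₀ = 1.5402×-0.35837×0.07952 + 0.93358×0.99683×0.99953 = -0.043892 + 0.930183 = 0.886291.
Q̄ = (S_0/π) × [bracket] = (928/π) × 0.886291 = 261.80 W/m².
Daily total = Q̄ × 51.80 h × 3600 s/h = 261.80 × 51.80 × 3600 / 10⁶ = 48.82 MJ/m².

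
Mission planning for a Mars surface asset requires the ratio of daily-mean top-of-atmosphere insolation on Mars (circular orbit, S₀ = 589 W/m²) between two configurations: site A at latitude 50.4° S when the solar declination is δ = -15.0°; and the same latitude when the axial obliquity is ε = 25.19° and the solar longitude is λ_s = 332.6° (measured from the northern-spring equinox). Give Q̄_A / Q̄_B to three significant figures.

— Configuration A (φ=-50.4°):
cos H₀ = −tan(-50.4°) tan(-15.000°) = -0.3239, H₀ = 1.9006 rad.
Bracket: H₀ sin φ sin δ + cos φ cos δ sin H₀ = 1.9006×-0.77051×-0.25882 + 0.63742×0.96593×0.94609 = 0.379024 + 0.582511 = 0.961535.
Q̄ = (S₀/π) × [bracket] = (589/π) × 0.961535 = 180.27 W/m².
— Configuration B (φ=-50.4°):
Solar declination: sin δ = sin ε · sin λ_s = sin 25.19° × sin 332.6° = -0.19587, so δ = -11.296°.
cos H₀ = −tan(-50.4°) tan(-11.296°) = -0.2414, H₀ = 1.8146 rad.
Bracket: H₀ sin φ sin δ + cos φ cos δ sin H₀ = 1.8146×-0.77051×-0.19587 + 0.63742×0.98063×0.97041 = 0.273859 + 0.606577 = 0.880436.
Q̄ = (S₀/π) × [bracket] = (589/π) × 0.880436 = 165.07 W/m².
Ratio Q̄_A / Q̄_B = 180.27 / 165.07 = 1.092.

Q̄_A / Q̄_B ≈ 1.09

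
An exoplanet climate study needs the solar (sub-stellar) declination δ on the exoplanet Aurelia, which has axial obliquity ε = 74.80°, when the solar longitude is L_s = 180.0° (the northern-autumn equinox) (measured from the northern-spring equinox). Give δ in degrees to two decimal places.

δ = +0.00°

sin δ = sin ε · sin L_s = sin 74.80° × sin 180.0° = 0.000000.
δ = arcsin(0.000000) = +0.00°.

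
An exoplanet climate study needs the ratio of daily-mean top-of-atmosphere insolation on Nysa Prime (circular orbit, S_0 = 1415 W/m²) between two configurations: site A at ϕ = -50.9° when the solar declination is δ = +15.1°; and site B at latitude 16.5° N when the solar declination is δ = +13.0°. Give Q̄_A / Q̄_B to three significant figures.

— Configuration A (ϕ=-50.9°):
cos h₀ = −tan(-50.9°) tan(+15.100°) = 0.3320, h₀ = 1.2324 rad.
Bracket: h₀ sin ϕ sin δ + cos ϕ cos δ sin h₀ = 1.2324×-0.77605×0.26050 + 0.63068×0.96547×0.94327 = -0.249143 + 0.574360 = 0.325217.
Q̄ = (S_0/π) × [bracket] = (1415/π) × 0.325217 = 146.48 W/m².
— Configuration B (ϕ=+16.5°):
cos h₀ = −tan(+16.5°) tan(+13.000°) = -0.0684, h₀ = 1.6392 rad.
Bracket: h₀ sin ϕ sin δ + cos ϕ cos δ sin h₀ = 1.6392×0.28402×0.22495 + 0.95882×0.97437×0.99766 = 0.104729 + 0.932059 = 1.036788.
Q̄ = (S_0/π) × [bracket] = (1415/π) × 1.036788 = 466.98 W/m².
Ratio Q̄_A / Q̄_B = 146.48 / 466.98 = 0.3137.

Q̄_A / Q̄_B ≈ 0.314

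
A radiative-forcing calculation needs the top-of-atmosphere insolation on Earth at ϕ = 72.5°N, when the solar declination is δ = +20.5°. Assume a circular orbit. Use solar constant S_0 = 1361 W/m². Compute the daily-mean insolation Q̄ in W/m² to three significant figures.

cos h₀ = −tan(+72.5°) tan(+20.500°) = -1.1858 ≤ −1 ⇒ polar day, h₀ = π.
Bracket: h₀ sin ϕ sin δ + cos ϕ cos δ sin h₀ = 3.1416×0.95372×0.35021 + 0.30071×0.93667×0.00000 = 1.049302 + 0.000000 = 1.049302.
Q̄ = (S_0/π) × [bracket] = (1361/π) × 1.049302 = 454.6 W/m².

Q̄ ≈ 455 W/m²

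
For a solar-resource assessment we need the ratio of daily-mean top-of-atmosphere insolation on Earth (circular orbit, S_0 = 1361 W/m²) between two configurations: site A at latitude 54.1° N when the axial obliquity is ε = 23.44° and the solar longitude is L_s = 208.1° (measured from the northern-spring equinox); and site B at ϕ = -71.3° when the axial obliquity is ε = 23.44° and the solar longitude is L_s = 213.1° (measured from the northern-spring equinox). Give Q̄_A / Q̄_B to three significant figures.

Q̄_A / Q̄_B ≈ 0.506

— Configuration A (ϕ=+54.1°):
Solar declination: sin δ = sin ε · sin L_s = sin 23.44° × sin 208.1° = -0.18736, so δ = -10.799°.
cos h₀ = −tan(+54.1°) tan(-10.799°) = 0.2635, h₀ = 1.3041 rad.
Bracket: h₀ sin ϕ sin δ + cos ϕ cos δ sin h₀ = 1.3041×0.81004×-0.18736 + 0.58637×0.98229×0.96466 = -0.197922 + 0.555630 = 0.357708.
Q̄ = (S_0/π) × [bracket] = (1361/π) × 0.357708 = 154.97 W/m².
— Configuration B (ϕ=-71.3°):
Solar declination: sin δ = sin ε · sin L_s = sin 23.44° × sin 213.1° = -0.21723, so δ = -12.547°.
cos h₀ = −tan(-71.3°) tan(-12.547°) = -0.6575, h₀ = 2.2883 rad.
Bracket: h₀ sin ϕ sin δ + cos ϕ cos δ sin h₀ = 2.2883×-0.94721×-0.21723 + 0.32061×0.97612×0.75346 = 0.470846 + 0.235798 = 0.706644.
Q̄ = (S_0/π) × [bracket] = (1361/π) × 0.706644 = 306.13 W/m².
Ratio Q̄_A / Q̄_B = 154.97 / 306.13 = 0.5062.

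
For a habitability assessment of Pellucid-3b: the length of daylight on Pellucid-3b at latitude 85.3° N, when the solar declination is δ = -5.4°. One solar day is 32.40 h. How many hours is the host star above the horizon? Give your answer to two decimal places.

0.00 h

cos H₀ = −tan φ · tan δ = 1.1498 ≥ 1, so the host star never rises (polar night) and H₀ = 0.
Daylight = 2H₀/(2π) × 32.40 h = (0.0000/π) × 32.40 = 0.00 h.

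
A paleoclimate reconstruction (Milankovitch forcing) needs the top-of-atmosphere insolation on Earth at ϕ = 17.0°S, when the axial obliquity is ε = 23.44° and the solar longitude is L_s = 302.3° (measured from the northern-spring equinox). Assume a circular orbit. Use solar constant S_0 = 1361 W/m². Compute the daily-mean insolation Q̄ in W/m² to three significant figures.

Solar declination: sin δ = sin ε · sin L_s = sin 23.44° × sin 302.3° = -0.33624, so δ = -19.648°.
cos h₀ = −tan(-17.0°) tan(-19.648°) = -0.1092, h₀ = 1.6802 rad.
Bracket: h₀ sin ϕ sin δ + cos ϕ cos δ sin h₀ = 1.6802×-0.29237×-0.33624 + 0.95630×0.94178×0.99403 = 0.165175 + 0.895247 = 1.060422.
Q̄ = (S_0/π) × [bracket] = (1361/π) × 1.060422 = 459.4 W/m².

Q̄ ≈ 459 W/m²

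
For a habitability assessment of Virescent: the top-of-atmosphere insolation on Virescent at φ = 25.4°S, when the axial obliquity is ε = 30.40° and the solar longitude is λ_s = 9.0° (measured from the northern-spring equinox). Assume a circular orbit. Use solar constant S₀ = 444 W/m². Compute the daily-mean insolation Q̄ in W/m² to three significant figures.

Q̄ ≈ 120 W/m²

Solar declination: sin δ = sin ε · sin λ_s = sin 30.40° × sin 9.0° = 0.07916, so δ = +4.540°.
cos H₀ = −tan(-25.4°) tan(+4.540°) = 0.0377, H₀ = 1.5331 rad.
Bracket: H₀ sin φ sin δ + cos φ cos δ sin H₀ = 1.5331×-0.42894×0.07916 + 0.90334×0.99686×0.99929 = -0.052056 + 0.899864 = 0.847808.
Q̄ = (S₀/π) × [bracket] = (444/π) × 0.847808 = 119.8 W/m².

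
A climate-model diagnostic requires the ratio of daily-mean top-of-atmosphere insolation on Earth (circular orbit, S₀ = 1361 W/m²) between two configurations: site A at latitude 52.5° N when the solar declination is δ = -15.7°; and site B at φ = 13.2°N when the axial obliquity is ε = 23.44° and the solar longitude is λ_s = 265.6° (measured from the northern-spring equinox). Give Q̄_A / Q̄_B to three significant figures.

Q̄_A / Q̄_B ≈ 0.382

— Configuration A (φ=+52.5°):
cos H₀ = −tan(+52.5°) tan(-15.700°) = 0.3663, H₀ = 1.1957 rad.
Bracket: H₀ sin φ sin δ + cos φ cos δ sin H₀ = 1.1957×0.79335×-0.27060 + 0.60876×0.96269×0.93049 = -0.256693 + 0.545311 = 0.288618.
Q̄ = (S₀/π) × [bracket] = (1361/π) × 0.288618 = 125.04 W/m².
— Configuration B (φ=+13.2°):
Solar declination: sin δ = sin ε · sin λ_s = sin 23.44° × sin 265.6° = -0.39662, so δ = -23.367°.
cos H₀ = −tan(+13.2°) tan(-23.367°) = 0.1013, H₀ = 1.4693 rad.
Bracket: H₀ sin φ sin δ + cos φ cos δ sin H₀ = 1.4693×0.22835×-0.39662 + 0.97358×0.91798×0.99485 = -0.133072 + 0.889124 = 0.756052.
Q̄ = (S₀/π) × [bracket] = (1361/π) × 0.756052 = 327.54 W/m².
Ratio Q̄_A / Q̄_B = 125.04 / 327.54 = 0.3818.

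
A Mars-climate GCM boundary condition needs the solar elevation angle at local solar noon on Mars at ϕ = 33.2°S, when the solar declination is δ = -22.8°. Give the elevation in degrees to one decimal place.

79.6°

At local noon the hour angle is zero, so the zenith angle equals |ϕ − δ| = |-33.2° − (-22.800°)| = 10.400°.
Elevation = 90° − 10.400° = 79.6°.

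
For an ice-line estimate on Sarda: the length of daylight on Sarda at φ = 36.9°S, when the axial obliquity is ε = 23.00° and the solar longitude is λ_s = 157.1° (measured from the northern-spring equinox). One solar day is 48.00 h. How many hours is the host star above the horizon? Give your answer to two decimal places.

22.23 h

Solar declination: sin δ = sin ε · sin λ_s = sin 23.00° × sin 157.1° = 0.15204, so δ = +8.745°.
cos H₀ = −tan φ · tan δ = −tan(-36.9°) × tan(+8.745°) = 0.1155, so H₀ = 1.4550 rad = 83.37°.
Daylight = 2H₀/(2π) × 48.00 h = (1.4550/π) × 48.00 = 22.23 h.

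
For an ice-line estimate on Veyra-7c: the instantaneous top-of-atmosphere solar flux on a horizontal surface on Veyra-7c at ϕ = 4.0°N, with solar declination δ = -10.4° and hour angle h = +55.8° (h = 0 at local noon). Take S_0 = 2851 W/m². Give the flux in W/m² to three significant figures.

1.54e+03 W/m²

cos θ_z = sin ϕ sin δ + cos ϕ cos δ cos h = -0.012592 + 0.551502 = 0.538910.
Flux = S_0 · cos θ_z = 2851 × 0.538910 = 1536 W/m².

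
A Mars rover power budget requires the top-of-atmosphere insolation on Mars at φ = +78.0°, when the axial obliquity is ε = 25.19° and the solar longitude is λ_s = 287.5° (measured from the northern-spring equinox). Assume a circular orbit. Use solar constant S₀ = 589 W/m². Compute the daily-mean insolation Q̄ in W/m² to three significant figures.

Q̄ ≈ 0.00 W/m²

Solar declination: sin δ = sin ε · sin λ_s = sin 25.19° × sin 287.5° = -0.40592, so δ = -23.949°.
cos H₀ = −tan(+78.0°) tan(-23.949°) = 2.0896 ≥ 1 ⇒ polar night, H₀ = 0 and Q̄ = 0.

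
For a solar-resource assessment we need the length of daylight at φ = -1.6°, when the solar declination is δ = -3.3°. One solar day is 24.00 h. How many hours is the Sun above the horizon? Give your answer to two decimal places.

cos H₀ = −tan φ · tan δ = −tan(-1.6°) × tan(-3.300°) = -0.0016, so H₀ = 1.5724 rad = 90.09°.
Daylight = 2H₀/(2π) × 24.00 h = (1.5724/π) × 24.00 = 12.01 h.

12.01 h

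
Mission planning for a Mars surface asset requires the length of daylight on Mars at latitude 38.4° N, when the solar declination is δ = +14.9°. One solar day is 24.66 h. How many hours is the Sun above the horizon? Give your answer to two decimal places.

cos H₀ = −tan φ · tan δ = −tan(+38.4°) × tan(+14.900°) = -0.2109, so H₀ = 1.7833 rad = 102.17°.
Daylight = 2H₀/(2π) × 24.66 h = (1.7833/π) × 24.66 = 14.00 h.

14.00 h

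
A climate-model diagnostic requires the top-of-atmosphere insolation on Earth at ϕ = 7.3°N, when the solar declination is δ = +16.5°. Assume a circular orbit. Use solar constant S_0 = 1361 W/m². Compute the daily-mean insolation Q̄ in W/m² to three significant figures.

cos h₀ = −tan(+7.3°) tan(+16.500°) = -0.0379, h₀ = 1.6088 rad.
Bracket: h₀ sin ϕ sin δ + cos ϕ cos δ sin h₀ = 1.6088×0.12706×0.28402 + 0.99189×0.95882×0.99928 = 0.058058 + 0.950359 = 1.008417.
Q̄ = (S_0/π) × [bracket] = (1361/π) × 1.008417 = 436.9 W/m².

Q̄ ≈ 437 W/m²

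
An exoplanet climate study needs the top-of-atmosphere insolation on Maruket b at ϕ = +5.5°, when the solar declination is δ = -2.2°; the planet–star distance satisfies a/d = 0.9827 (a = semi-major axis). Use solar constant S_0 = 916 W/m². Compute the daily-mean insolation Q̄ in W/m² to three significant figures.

Q̄ ≈ 278 W/m²

cos h₀ = −tan(+5.5°) tan(-2.200°) = 0.0037, h₀ = 1.5671 rad.
Bracket: h₀ sin ϕ sin δ + cos ϕ cos δ sin h₀ = 1.5671×0.09585×-0.03839 + 0.99540×0.99926×0.99999 = -0.005766 + 0.994653 = 0.988887.
Inverse-square distance factor (a/d)² = 0.9827² = 0.965699.
Q̄ = (S_0/π) × 0.965699 × [bracket] = (916/π) × 0.965699 × 0.988887 = 278.4 W/m².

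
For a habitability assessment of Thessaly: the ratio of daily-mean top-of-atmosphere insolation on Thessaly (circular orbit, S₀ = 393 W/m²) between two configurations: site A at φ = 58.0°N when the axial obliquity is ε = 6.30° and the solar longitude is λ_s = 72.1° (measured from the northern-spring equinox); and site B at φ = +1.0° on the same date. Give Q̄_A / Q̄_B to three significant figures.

Q̄_A / Q̄_B ≈ 0.675

— Configuration A (φ=+58.0°):
Solar declination: sin δ = sin ε · sin λ_s = sin 6.30° × sin 72.1° = 0.10442, so δ = +5.994°.
cos H₀ = −tan(+58.0°) tan(+5.994°) = -0.1680, H₀ = 1.7396 rad.
Bracket: H₀ sin φ sin δ + cos φ cos δ sin H₀ = 1.7396×0.84805×0.10442 + 0.52992×0.99453×0.98578 = 0.154047 + 0.519527 = 0.673574.
Q̄ = (S₀/π) × [bracket] = (393/π) × 0.673574 = 84.261 W/m².
— Configuration B (φ=+1.0°):
cos H₀ = −tan(+1.0°) tan(+5.994°) = -0.0018, H₀ = 1.5726 rad.
Bracket: H₀ sin φ sin δ + cos φ cos δ sin H₀ = 1.5726×0.01745×0.10442 + 0.99985×0.99453×1.00000 = 0.002865 + 0.994381 = 0.997246.
Q̄ = (S₀/π) × [bracket] = (393/π) × 0.997246 = 124.75 W/m².
Ratio Q̄_A / Q̄_B = 84.261 / 124.75 = 0.6754.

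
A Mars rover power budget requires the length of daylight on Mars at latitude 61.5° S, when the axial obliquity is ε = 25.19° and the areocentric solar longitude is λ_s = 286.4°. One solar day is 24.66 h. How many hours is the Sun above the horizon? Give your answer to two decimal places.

sin δ = sin 25.19° × sin 286.4° = -0.40830, so δ = -24.098°.
cos H₀ = −tan φ · tan δ = −tan(-61.5°) × tan(-24.098°) = -0.8238, so H₀ = 2.5389 rad = 145.47°.
Daylight = 2H₀/(2π) × 24.66 h = (2.5389/π) × 24.66 = 19.93 h.

19.93 h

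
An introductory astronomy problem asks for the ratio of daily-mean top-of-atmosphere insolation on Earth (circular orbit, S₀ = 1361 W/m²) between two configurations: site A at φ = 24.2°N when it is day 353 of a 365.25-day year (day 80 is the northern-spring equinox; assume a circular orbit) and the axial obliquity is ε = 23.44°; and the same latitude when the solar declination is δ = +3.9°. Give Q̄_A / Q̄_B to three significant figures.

— Configuration A (φ=+24.2°):
Solar longitude: λ_s = 360° × (353 − 80)/365.25 = 269.076°.
sin δ = sin 23.44° × sin 269.076° = -0.39774, so δ = -23.437°.
cos H₀ = −tan(+24.2°) tan(-23.437°) = 0.1948, H₀ = 1.3747 rad.
Bracket: H₀ sin φ sin δ + cos φ cos δ sin H₀ = 1.3747×0.40992×-0.39774 + 0.91212×0.91750×0.98084 = -0.224133 + 0.820836 = 0.596703.
Q̄ = (S₀/π) × [bracket] = (1361/π) × 0.596703 = 258.50 W/m².
— Configuration B (φ=+24.2°):
cos H₀ = −tan(+24.2°) tan(+3.900°) = -0.0306, H₀ = 1.6014 rad.
Bracket: H₀ sin φ sin δ + cos φ cos δ sin H₀ = 1.6014×0.40992×0.06802 + 0.91212×0.99768×0.99953 = 0.044651 + 0.909576 = 0.954227.
Q̄ = (S₀/π) × [bracket] = (1361/π) × 0.954227 = 413.39 W/m².
Ratio Q̄_A / Q̄_B = 258.50 / 413.39 = 0.6253.

Q̄_A / Q̄_B ≈ 0.625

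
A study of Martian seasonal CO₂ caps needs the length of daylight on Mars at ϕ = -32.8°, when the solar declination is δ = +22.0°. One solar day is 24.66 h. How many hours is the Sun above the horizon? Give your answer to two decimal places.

10.26 h

cos h₀ = −tan ϕ · tan δ = −tan(-32.8°) × tan(+22.000°) = 0.2604, so h₀ = 1.3074 rad = 74.91°.
Daylight = 2h₀/(2π) × 24.66 h = (1.3074/π) × 24.66 = 10.26 h.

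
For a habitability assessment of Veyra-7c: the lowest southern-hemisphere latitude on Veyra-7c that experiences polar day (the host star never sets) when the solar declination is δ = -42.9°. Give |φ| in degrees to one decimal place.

|φ| = 47.1°

Polar day requires cos H₀ = −tan φ tan δ ≤ −1, i.e. tan φ tan δ ≥ 1.
The boundary is |tan φ| · |tan δ| = 1, so |φ| = 90° − |δ| = 90° − 42.9° = 47.1° in the southern hemisphere.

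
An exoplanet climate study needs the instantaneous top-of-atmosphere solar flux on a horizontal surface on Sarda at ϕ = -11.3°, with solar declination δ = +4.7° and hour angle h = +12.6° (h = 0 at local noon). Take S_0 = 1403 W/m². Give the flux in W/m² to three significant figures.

1.32e+03 W/m²

cos θ_z = sin ϕ sin δ + cos ϕ cos δ cos h = -0.016056 + 0.953780 = 0.937724.
Flux = S_0 · cos θ_z = 1403 × 0.937724 = 1316 W/m².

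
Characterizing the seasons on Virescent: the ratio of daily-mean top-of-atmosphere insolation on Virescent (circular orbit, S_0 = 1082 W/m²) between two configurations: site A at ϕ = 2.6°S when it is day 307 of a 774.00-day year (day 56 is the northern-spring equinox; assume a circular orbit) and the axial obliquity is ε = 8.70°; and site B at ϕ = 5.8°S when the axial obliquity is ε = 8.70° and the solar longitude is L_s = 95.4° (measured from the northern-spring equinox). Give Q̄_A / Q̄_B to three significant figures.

— Configuration A (ϕ=-2.6°):
Solar longitude: L_s = 360° × (307 − 56)/774.00 = 116.744°.
sin δ = sin 8.70° × sin 116.744° = 0.13508, so δ = +7.763°.
cos h₀ = −tan(-2.6°) tan(+7.763°) = 0.0062, h₀ = 1.5646 rad.
Bracket: h₀ sin ϕ sin δ + cos ϕ cos δ sin h₀ = 1.5646×-0.04536×0.13508 + 0.99897×0.99083×0.99998 = -0.009587 + 0.989790 = 0.980203.
Q̄ = (S_0/π) × [bracket] = (1082/π) × 0.980203 = 337.59 W/m².
— Configuration B (ϕ=-5.8°):
Solar declination: sin δ = sin ε · sin L_s = sin 8.70° × sin 95.4° = 0.15059, so δ = +8.661°.
cos h₀ = −tan(-5.8°) tan(+8.661°) = 0.0155, h₀ = 1.5553 rad.
Bracket: h₀ sin ϕ sin δ + cos ϕ cos δ sin h₀ = 1.5553×-0.10106×0.15059 + 0.99488×0.98860×0.99988 = -0.023670 + 0.983420 = 0.959750.
Q̄ = (S_0/π) × [bracket] = (1082/π) × 0.959750 = 330.55 W/m².
Ratio Q̄_A / Q̄_B = 337.59 / 330.55 = 1.021.

Q̄_A / Q̄_B ≈ 1.02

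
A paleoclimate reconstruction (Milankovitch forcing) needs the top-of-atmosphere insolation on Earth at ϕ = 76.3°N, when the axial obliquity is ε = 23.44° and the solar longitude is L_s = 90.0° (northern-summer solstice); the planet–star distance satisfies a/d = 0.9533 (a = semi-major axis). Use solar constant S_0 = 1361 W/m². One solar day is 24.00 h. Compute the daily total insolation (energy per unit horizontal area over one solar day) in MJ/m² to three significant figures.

Solar declination: sin δ = sin ε · sin L_s = sin 23.44° × sin 90.0° = 0.39779, so δ = +23.440°.
cos h₀ = −tan(+76.3°) tan(+23.440°) = -1.7786 ≤ −1 ⇒ polar day, h₀ = π.
Bracket: h₀ sin ϕ sin δ + cos ϕ cos δ sin h₀ = 3.1416×0.97155×0.39779 + 0.23684×0.91748×0.00000 = 1.214143 + 0.000000 = 1.214143.
Inverse-square distance factor (a/d)² = 0.9533² = 0.908781.
Q̄ = (S_0/π) × 0.908781 × [bracket] = (1361/π) × 0.908781 × 1.214143 = 478.01 W/m².
Daily total = Q̄ × 24.00 h × 3600 s/h = 478.01 × 24.00 × 3600 / 10⁶ = 41.30 MJ/m².

41.3 MJ/m²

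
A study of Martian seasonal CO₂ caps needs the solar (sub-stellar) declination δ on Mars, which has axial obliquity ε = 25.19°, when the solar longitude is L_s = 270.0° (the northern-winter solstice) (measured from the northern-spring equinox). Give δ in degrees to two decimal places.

sin δ = sin ε · sin L_s = sin 25.19° × sin 270.0° = -0.425621.
δ = arcsin(-0.425621) = -25.19°.

δ = -25.19°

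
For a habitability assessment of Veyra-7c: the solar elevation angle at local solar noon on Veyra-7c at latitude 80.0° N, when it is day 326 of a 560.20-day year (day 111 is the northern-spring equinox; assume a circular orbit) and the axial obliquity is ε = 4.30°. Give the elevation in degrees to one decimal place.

12.9°

Solar longitude: λ_s = 360° × (326 − 111)/560.20 = 138.165°.
sin δ = sin 4.30° × sin 138.165° = 0.05001, so δ = +2.867°.
At local noon the hour angle is zero, so the zenith angle equals |φ − δ| = |+80.0° − (+2.867°)| = 77.133°.
Elevation = 90° − 77.133° = 12.9°.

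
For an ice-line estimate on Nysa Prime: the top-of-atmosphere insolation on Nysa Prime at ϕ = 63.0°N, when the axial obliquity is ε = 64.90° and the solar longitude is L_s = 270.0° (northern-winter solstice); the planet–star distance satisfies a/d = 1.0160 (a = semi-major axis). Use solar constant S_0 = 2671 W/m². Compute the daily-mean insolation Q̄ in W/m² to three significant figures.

Q̄ ≈ 0.00 W/m²

Solar declination: sin δ = sin ε · sin L_s = sin 64.90° × sin 270.0° = -0.90557, so δ = -64.900°.
cos h₀ = −tan(+63.0°) tan(-64.900°) = 4.1897 ≥ 1 ⇒ polar night, h₀ = 0 and Q̄ = 0.
Inverse-square distance factor (a/d)² = 1.0160² = 1.032256.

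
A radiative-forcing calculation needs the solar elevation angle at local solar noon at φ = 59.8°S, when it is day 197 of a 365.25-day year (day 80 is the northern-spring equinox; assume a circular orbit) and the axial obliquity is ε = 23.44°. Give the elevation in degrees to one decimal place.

9.1°

Solar longitude: λ_s = 360° × (197 − 80)/365.25 = 115.318°.
sin δ = sin 23.44° × sin 115.318° = 0.35958, so δ = +21.074°.
At local noon the hour angle is zero, so the zenith angle equals |φ − δ| = |-59.8° − (+21.074°)| = 80.874°.
Elevation = 90° − 80.874° = 9.1°.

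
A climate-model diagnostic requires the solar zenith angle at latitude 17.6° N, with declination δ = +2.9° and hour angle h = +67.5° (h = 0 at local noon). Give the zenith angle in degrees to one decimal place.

θ_z = 67.7°

cos θ_z = sin φ sin δ + cos φ cos δ cos h = 0.015298 + 0.364303 = 0.379601.
θ_z = arccos(0.379601) = 67.7°.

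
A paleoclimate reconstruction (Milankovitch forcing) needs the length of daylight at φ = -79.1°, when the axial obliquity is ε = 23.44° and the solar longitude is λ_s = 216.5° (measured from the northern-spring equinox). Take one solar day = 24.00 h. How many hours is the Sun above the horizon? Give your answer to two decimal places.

Solar declination: sin δ = sin ε · sin λ_s = sin 23.44° × sin 216.5° = -0.23661, so δ = -13.687°.
Sunrise equation: cos H₀ = −tan φ · tan δ = -1.2646 ≤ −1, so the Sun never sets (polar day) and H₀ = π.
Daylight = 2H₀/(2π) × 24.00 h = (3.1416/π) × 24.00 = 24.00 h.

24.00 h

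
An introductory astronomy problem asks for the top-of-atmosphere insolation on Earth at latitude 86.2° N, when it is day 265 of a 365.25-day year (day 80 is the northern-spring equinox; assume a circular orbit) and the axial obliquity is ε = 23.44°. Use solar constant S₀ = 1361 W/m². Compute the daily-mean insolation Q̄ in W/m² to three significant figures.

Q̄ ≈ 18.5 W/m²

Solar longitude: λ_s = 360° × (265 − 80)/365.25 = 182.341°.
sin δ = sin 23.44° × sin 182.341° = -0.01625, so δ = -0.931°.
cos H₀ = −tan(+86.2°) tan(-0.931°) = 0.2446, H₀ = 1.3236 rad.
Bracket: H₀ sin φ sin δ + cos φ cos δ sin H₀ = 1.3236×0.99780×-0.01625 + 0.06627×0.99987×0.96961 = -0.021461 + 0.064248 = 0.042787.
Q̄ = (S₀/π) × [bracket] = (1361/π) × 0.042787 = 18.54 W/m².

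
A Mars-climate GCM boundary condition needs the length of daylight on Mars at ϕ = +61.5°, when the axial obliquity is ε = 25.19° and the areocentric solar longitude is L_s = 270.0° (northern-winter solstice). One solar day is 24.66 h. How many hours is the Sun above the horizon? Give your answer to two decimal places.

sin δ = sin 25.19° × sin 270.0° = -0.42562, so δ = -25.190°.
cos h₀ = −tan ϕ · tan δ = −tan(+61.5°) × tan(-25.190°) = 0.8663, so h₀ = 0.5231 rad = 29.97°.
Daylight = 2h₀/(2π) × 24.66 h = (0.5231/π) × 24.66 = 4.11 h.

4.11 h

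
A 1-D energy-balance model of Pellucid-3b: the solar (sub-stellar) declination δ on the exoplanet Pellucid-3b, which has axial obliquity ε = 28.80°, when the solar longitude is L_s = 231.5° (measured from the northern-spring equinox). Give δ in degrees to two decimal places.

sin δ = sin ε · sin L_s = sin 28.80° × sin 231.5° = -0.377024.
δ = arcsin(-0.377024) = -22.15°.

δ = -22.15°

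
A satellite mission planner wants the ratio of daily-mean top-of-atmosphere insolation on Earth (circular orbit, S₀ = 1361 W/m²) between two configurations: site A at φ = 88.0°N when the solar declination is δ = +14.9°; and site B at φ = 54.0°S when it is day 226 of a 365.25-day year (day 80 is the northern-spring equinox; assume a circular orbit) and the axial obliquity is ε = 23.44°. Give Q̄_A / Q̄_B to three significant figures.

— Configuration A (φ=+88.0°):
cos H₀ = −tan(+88.0°) tan(+14.900°) = -7.6195 ≤ −1 ⇒ polar day, H₀ = π.
Bracket: H₀ sin φ sin δ + cos φ cos δ sin H₀ = 3.1416×0.99939×0.25713 + 0.03490×0.96638×0.00000 = 0.807307 + 0.000000 = 0.807307.
Q̄ = (S₀/π) × [bracket] = (1361/π) × 0.807307 = 349.74 W/m².
— Configuration B (φ=-54.0°):
Solar longitude: λ_s = 360° × (226 − 80)/365.25 = 143.901°.
sin δ = sin 23.44° × sin 143.901° = 0.23437, so δ = +13.554°.
cos H₀ = −tan(-54.0°) tan(+13.554°) = 0.3318, H₀ = 1.2326 rad.
Bracket: H₀ sin φ sin δ + cos φ cos δ sin H₀ = 1.2326×-0.80902×0.23437 + 0.58779×0.97215×0.94334 = -0.233713 + 0.539043 = 0.305330.
Q̄ = (S₀/π) × [bracket] = (1361/π) × 0.305330 = 132.27 W/m².
Ratio Q̄_A / Q̄_B = 349.74 / 132.27 = 2.644.

Q̄_A / Q̄_B ≈ 2.64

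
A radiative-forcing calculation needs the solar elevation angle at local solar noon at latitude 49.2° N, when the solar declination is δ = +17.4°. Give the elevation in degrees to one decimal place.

At local noon the hour angle is zero, so the zenith angle equals |φ − δ| = |+49.2° − (+17.400°)| = 31.800°.
Elevation = 90° − 31.800° = 58.2°.

58.2°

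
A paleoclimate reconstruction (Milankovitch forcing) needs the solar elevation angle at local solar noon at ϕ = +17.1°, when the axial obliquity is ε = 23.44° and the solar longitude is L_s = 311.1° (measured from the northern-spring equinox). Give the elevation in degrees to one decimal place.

Solar declination: sin δ = sin ε · sin L_s = sin 23.44° × sin 311.1° = -0.29976, so δ = -17.443°.
At local noon the hour angle is zero, so the zenith angle equals |ϕ − δ| = |+17.1° − (-17.443°)| = 34.543°.
Elevation = 90° − 34.543° = 55.5°.

55.5°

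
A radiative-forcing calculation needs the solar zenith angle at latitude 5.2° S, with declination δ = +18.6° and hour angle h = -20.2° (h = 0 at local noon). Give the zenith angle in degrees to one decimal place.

θ_z = 31.0°

cos θ_z = sin φ sin δ + cos φ cos δ cos h = -0.028908 + 0.885813 = 0.856905.
θ_z = arccos(0.856905) = 31.0°.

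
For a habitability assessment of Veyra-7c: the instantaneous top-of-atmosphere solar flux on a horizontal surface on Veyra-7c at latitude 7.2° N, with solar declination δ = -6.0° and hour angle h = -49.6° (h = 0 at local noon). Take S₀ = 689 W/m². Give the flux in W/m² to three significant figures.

432 W/m²

cos θ_z = sin φ sin δ + cos φ cos δ cos h = -0.013101 + 0.639487 = 0.626386.
Flux = S₀ · cos θ_z = 689 × 0.626386 = 431.6 W/m².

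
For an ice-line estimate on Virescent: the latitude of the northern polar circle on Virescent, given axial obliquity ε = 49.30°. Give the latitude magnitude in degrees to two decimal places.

40.70°

The polar circle is the lowest latitude that experiences at least one full rotation of continuous daylight at the northern-summer solstice; it lies at |φ| = 90° − ε = 90° − 49.30° = 40.70°.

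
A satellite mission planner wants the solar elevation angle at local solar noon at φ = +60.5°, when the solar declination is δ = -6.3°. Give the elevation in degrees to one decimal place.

23.2°

At local noon the hour angle is zero, so the zenith angle equals |φ − δ| = |+60.5° − (-6.300°)| = 66.800°.
Elevation = 90° − 66.800° = 23.2°.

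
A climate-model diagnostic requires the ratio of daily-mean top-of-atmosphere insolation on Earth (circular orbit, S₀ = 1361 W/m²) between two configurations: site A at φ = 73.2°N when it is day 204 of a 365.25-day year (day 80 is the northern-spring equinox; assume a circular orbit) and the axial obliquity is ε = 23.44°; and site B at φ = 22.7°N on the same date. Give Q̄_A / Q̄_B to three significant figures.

— Configuration A (φ=+73.2°):
Solar longitude: λ_s = 360° × (204 − 80)/365.25 = 122.218°.
sin δ = sin 23.44° × sin 122.218° = 0.33654, so δ = +19.666°.
cos H₀ = −tan(+73.2°) tan(+19.666°) = -1.1837 ≤ −1 ⇒ polar day, H₀ = π.
Bracket: H₀ sin φ sin δ + cos φ cos δ sin H₀ = 3.1416×0.95732×0.33654 + 0.28903×0.94167×0.00000 = 1.012150 + 0.000000 = 1.012150.
Q̄ = (S₀/π) × [bracket] = (1361/π) × 1.012150 = 438.48 W/m².
— Configuration B (φ=+22.7°):
cos H₀ = −tan(+22.7°) tan(+19.666°) = -0.1495, H₀ = 1.7209 rad.
Bracket: H₀ sin φ sin δ + cos φ cos δ sin H₀ = 1.7209×0.38591×0.33654 + 0.92254×0.94167×0.98876 = 0.223500 + 0.858964 = 1.082464.
Q̄ = (S₀/π) × [bracket] = (1361/π) × 1.082464 = 468.94 W/m².
Ratio Q̄_A / Q̄_B = 438.48 / 468.94 = 0.9350.

Q̄_A / Q̄_B ≈ 0.935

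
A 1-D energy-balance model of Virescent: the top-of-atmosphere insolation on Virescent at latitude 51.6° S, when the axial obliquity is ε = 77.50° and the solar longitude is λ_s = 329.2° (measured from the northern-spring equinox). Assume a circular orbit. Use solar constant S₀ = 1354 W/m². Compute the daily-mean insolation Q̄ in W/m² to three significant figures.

Solar declination: sin δ = sin ε · sin λ_s = sin 77.50° × sin 329.2° = -0.49991, so δ = -29.994°.
cos H₀ = −tan(-51.6°) tan(-29.994°) = -0.7283, H₀ = 2.3866 rad.
Bracket: H₀ sin φ sin δ + cos φ cos δ sin H₀ = 2.3866×-0.78369×-0.49991 + 0.62115×0.86608×0.68531 = 0.935009 + 0.368673 = 1.303682.
Q̄ = (S₀/π) × [bracket] = (1354/π) × 1.303682 = 561.9 W/m².

Q̄ ≈ 562 W/m²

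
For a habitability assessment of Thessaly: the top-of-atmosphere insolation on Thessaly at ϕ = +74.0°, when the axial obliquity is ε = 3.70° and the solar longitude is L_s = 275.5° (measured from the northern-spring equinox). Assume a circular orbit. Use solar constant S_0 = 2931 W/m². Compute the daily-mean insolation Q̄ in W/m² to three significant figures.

Q̄ ≈ 173 W/m²

Solar declination: sin δ = sin ε · sin L_s = sin 3.70° × sin 275.5° = -0.06424, so δ = -3.683°.
cos h₀ = −tan(+74.0°) tan(-3.683°) = 0.2245, h₀ = 1.3444 rad.
Bracket: h₀ sin ϕ sin δ + cos ϕ cos δ sin h₀ = 1.3444×0.96126×-0.06424 + 0.27564×0.99793×0.97448 = -0.083019 + 0.268050 = 0.185031.
Q̄ = (S_0/π) × [bracket] = (2931/π) × 0.185031 = 172.6 W/m².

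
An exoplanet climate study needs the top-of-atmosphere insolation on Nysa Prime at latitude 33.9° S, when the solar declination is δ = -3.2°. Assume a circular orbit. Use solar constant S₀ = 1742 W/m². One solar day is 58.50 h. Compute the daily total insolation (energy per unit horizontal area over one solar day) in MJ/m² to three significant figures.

cos H₀ = −tan(-33.9°) tan(-3.200°) = -0.0376, H₀ = 1.6084 rad.
Bracket: H₀ sin φ sin δ + cos φ cos δ sin H₀ = 1.6084×-0.55775×-0.05582 + 0.83001×0.99844×0.99929 = 0.050075 + 0.828127 = 0.878202.
Q̄ = (S₀/π) × [bracket] = (1742/π) × 0.878202 = 486.96 W/m².
Daily total = Q̄ × 58.50 h × 3600 s/h = 486.96 × 58.50 × 3600 / 10⁶ = 102.6 MJ/m².

103 MJ/m²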